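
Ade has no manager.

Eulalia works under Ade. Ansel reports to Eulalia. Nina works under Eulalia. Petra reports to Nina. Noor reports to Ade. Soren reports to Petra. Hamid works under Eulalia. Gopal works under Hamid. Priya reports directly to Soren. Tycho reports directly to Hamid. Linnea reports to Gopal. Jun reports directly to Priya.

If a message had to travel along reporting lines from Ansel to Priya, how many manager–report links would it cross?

5

Ansel is 1 level below Eulalia, and Priya is 4 levels below Eulalia (their lowest common manager). The shortest path runs up from Ansel to Eulalia and back down to Priya: 1 + 4 = 5 links.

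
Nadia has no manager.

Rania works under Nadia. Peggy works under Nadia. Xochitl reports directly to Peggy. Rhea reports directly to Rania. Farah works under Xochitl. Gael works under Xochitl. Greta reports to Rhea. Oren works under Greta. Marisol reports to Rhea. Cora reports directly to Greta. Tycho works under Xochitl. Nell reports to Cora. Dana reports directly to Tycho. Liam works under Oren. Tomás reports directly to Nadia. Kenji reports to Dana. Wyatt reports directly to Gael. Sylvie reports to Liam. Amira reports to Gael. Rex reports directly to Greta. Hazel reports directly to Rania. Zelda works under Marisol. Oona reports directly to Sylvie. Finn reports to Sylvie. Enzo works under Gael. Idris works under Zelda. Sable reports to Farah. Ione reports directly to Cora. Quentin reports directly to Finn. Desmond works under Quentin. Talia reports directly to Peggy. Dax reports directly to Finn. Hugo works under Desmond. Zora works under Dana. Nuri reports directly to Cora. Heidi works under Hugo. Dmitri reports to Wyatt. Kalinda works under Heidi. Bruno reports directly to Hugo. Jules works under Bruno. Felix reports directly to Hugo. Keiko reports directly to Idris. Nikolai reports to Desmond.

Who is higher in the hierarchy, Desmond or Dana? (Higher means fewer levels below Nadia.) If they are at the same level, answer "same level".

Desmond is 9 levels below Nadia; Dana is 4. Dana is higher.

Dana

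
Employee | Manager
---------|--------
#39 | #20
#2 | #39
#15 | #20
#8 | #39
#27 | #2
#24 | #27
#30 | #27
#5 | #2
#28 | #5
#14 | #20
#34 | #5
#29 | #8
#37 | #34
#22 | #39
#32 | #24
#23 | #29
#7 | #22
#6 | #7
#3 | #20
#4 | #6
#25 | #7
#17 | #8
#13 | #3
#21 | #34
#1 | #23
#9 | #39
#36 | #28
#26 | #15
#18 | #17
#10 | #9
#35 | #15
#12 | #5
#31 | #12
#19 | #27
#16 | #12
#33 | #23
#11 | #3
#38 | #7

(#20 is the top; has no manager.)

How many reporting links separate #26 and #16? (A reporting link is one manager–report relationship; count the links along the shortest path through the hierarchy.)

7

#26 is 2 levels below #20, and #16 is 5 levels below #20 (their lowest common manager). The shortest path runs up from #26 to #20 and back down to #16: 2 + 5 = 7 links.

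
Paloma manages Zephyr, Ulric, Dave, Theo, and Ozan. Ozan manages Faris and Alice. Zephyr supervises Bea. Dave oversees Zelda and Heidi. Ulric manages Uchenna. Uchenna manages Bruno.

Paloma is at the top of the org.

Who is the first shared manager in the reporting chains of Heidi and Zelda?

Dave

Heidi's chain of managers is Dave, Paloma. Zelda's chain of managers is Dave, Paloma. The first manager that appears in both chains is Dave.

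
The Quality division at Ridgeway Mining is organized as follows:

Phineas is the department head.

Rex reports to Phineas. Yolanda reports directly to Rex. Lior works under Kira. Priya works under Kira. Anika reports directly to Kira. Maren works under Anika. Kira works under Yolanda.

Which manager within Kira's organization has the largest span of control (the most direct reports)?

Direct-report counts within Kira's organization: Kira has 3; Anika has 1. The largest is 3, held by Kira.

Kira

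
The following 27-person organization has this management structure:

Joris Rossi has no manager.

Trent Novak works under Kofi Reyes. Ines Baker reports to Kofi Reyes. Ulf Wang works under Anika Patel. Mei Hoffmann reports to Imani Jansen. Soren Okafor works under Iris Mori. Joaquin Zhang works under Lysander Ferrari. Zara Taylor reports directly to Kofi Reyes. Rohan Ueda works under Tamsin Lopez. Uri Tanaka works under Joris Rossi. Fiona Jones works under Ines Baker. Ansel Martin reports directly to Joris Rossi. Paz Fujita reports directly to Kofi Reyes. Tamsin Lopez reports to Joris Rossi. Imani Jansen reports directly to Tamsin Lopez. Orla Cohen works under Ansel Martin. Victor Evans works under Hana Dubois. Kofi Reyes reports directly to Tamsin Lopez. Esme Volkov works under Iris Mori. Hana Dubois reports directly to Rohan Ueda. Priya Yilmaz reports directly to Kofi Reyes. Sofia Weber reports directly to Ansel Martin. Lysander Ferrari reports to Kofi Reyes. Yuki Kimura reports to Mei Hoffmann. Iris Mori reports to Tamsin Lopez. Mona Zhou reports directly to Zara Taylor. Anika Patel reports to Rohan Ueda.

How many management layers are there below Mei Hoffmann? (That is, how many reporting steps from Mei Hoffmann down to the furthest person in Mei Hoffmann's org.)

1

The longest chain under Mei Hoffmann runs Mei Hoffmann → Yuki Kimura, which is 1 level below Mei Hoffmann.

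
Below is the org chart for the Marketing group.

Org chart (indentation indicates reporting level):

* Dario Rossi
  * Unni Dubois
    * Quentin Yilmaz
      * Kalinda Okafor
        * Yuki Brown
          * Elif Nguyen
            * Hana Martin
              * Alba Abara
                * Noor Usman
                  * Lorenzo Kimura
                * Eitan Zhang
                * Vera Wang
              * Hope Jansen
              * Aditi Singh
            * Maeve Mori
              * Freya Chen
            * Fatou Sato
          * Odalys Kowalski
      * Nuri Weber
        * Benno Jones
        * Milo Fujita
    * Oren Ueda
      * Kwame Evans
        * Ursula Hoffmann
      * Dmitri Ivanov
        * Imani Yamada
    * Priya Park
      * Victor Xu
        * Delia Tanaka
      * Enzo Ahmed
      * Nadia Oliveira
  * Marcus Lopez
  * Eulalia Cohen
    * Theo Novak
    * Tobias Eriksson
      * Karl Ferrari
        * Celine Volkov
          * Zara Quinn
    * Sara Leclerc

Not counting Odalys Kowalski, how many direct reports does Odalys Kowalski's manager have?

1

Odalys Kowalski reports to Yuki Brown. Yuki Brown's other direct reports are Elif Nguyen — 1 peer.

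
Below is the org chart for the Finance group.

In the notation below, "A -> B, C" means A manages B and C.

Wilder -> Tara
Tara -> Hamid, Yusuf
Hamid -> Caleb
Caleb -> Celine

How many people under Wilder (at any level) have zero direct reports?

The people in Wilder's organization with no one reporting to them are Yusuf, Celine. That is 2.

2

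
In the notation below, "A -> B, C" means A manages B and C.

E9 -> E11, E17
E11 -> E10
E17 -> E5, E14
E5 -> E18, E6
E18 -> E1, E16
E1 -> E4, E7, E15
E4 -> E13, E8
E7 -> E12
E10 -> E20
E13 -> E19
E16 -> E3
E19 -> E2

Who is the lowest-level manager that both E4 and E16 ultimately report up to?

E18

E4's chain of managers is E1, E18, E5, E17, E9. E16's chain of managers is E18, E5, E17, E9. The first manager that appears in both chains is E18.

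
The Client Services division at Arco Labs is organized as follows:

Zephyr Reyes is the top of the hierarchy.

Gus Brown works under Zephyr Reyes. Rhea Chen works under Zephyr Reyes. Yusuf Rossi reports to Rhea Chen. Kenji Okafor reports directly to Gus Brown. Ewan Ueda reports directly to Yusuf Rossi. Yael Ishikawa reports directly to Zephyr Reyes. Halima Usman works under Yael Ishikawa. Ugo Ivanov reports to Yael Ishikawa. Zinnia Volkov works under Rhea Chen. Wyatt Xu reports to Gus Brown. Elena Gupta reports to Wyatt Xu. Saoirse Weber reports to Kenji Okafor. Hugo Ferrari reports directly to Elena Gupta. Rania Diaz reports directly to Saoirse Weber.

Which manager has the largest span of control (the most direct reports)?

Zephyr Reyes

Direct-report counts: Zephyr Reyes has 3; Yael Ishikawa has 2; Rhea Chen has 2; Yusuf Rossi has 1; Gus Brown has 2; Wyatt Xu has 1; Elena Gupta has 1; Kenji Okafor has 1; Saoirse Weber has 1. The largest is 3, held by Zephyr Reyes.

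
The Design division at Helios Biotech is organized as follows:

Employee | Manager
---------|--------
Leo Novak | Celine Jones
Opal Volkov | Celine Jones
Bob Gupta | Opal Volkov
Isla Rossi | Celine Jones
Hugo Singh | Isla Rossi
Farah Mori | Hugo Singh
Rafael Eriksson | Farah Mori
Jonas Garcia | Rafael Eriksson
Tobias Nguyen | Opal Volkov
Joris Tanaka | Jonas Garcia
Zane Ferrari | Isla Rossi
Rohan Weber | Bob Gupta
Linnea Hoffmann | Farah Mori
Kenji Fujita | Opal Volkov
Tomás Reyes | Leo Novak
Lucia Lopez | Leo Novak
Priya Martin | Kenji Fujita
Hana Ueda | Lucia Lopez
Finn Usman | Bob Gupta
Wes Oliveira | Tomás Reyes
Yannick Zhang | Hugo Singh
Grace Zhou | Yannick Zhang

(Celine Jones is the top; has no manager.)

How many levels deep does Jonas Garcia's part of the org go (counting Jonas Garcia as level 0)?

1

The longest chain under Jonas Garcia runs Jonas Garcia → Joris Tanaka, which is 1 level below Jonas Garcia.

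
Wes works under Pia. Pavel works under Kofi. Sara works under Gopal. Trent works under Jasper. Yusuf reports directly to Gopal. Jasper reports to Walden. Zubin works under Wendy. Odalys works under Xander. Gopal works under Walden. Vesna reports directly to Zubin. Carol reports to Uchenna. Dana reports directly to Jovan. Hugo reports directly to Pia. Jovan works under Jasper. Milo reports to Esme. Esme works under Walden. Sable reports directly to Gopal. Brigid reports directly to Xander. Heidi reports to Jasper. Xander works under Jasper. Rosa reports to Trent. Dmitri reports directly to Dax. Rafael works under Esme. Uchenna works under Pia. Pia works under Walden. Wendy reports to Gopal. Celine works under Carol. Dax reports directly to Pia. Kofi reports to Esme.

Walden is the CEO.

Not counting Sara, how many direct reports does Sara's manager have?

Sara reports to Gopal. Gopal's other direct reports are Yusuf, Wendy, Sable — 3 peers.

3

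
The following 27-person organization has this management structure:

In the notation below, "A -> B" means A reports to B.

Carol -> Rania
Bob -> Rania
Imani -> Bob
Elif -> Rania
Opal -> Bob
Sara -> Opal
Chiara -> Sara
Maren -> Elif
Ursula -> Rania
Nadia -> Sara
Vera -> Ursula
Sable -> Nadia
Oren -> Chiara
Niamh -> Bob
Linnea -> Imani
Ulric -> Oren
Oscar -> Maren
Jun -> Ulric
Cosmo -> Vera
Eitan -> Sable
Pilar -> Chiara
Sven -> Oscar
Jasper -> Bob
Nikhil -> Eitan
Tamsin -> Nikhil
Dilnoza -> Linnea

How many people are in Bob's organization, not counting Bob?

Bob directly manages Imani, Opal, Niamh, Jasper. Under Imani: Linnea, Dilnoza (2). Under Opal: Sara, Nadia, Sable, Eitan, Nikhil, Tamsin, Chiara, Pilar, Oren, Ulric, Jun (11). Niamh has no reports. Jasper has no reports. So Bob's organization is 4 direct reports plus everyone under them: 3 + 12 + 1 + 1 = 17.

17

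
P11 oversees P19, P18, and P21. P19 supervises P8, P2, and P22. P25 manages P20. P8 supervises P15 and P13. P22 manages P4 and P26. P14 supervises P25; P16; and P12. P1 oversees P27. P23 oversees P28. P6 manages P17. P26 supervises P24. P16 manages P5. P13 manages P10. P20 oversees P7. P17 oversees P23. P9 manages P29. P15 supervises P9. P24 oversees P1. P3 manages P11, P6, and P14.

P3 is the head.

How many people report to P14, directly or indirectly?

P14 directly manages P25, P16, P12. Under P25: P20, P7 (2). Under P16: P5 (1). P12 has no reports. So P14's organization is 3 direct reports plus everyone under them: 3 + 2 + 1 = 6.

6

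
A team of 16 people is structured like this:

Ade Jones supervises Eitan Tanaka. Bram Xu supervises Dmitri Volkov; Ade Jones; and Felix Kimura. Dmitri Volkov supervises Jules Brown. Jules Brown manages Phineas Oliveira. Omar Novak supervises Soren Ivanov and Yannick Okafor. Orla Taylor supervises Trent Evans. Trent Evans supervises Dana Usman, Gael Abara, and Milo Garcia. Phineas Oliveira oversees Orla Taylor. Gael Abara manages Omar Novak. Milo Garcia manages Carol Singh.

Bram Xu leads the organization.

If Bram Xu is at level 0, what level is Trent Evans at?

Chain from Trent Evans up to Bram Xu: Trent Evans → Orla Taylor → Phineas Oliveira → Jules Brown → Dmitri Volkov → Bram Xu. That is 5 steps up, so Trent Evans is 5 levels below Bram Xu.

5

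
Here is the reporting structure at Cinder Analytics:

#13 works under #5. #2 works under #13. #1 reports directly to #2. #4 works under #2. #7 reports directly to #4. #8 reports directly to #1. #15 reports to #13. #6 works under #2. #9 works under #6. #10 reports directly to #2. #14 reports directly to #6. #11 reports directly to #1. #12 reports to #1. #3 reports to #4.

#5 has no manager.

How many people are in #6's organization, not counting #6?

#6 directly manages #9, #14. #9 has no reports. #14 has no reports. So #6's organization is 2 direct reports plus everyone under them: 1 + 1 = 2.

2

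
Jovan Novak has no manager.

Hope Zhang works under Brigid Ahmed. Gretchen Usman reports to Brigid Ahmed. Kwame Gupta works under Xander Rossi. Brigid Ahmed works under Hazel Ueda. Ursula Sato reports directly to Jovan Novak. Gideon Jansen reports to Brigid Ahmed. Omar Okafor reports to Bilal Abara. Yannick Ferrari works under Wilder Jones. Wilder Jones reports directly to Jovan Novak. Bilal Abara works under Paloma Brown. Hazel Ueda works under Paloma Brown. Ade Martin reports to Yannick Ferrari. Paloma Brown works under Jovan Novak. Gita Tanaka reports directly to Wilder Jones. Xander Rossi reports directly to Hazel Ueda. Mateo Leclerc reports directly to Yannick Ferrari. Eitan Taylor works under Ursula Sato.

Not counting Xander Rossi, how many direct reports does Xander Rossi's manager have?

Xander Rossi reports to Hazel Ueda. Hazel Ueda's other direct reports are Brigid Ahmed — 1 peer.

1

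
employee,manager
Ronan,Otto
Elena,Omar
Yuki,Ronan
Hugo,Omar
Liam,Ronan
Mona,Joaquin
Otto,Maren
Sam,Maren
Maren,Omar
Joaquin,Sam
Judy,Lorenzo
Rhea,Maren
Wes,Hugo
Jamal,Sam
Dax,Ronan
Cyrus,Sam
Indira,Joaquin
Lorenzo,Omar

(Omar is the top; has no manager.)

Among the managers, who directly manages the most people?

Omar

Direct-report counts: Omar has 4; Lorenzo has 1; Hugo has 1; Maren has 3; Otto has 1; Ronan has 3; Sam has 3; Joaquin has 2. The largest is 4, held by Omar.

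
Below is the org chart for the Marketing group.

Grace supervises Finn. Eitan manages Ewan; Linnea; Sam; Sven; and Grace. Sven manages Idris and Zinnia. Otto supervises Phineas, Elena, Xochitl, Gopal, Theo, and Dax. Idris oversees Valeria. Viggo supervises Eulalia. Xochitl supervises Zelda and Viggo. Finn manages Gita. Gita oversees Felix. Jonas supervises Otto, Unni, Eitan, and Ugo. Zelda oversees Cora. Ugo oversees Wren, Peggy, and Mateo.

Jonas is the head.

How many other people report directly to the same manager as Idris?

Idris reports to Sven. Sven's other direct reports are Zinnia — 1 peer.

1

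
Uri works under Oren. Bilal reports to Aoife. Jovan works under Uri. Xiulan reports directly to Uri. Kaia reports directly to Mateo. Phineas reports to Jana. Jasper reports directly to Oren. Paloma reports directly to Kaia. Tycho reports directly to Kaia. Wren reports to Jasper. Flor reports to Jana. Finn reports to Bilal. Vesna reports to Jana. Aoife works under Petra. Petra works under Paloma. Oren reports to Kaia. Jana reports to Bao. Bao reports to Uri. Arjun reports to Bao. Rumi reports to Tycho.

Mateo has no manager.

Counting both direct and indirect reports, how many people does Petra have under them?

3

Petra directly manages Aoife. Under Aoife: Bilal, Finn (2). That's 3 in total.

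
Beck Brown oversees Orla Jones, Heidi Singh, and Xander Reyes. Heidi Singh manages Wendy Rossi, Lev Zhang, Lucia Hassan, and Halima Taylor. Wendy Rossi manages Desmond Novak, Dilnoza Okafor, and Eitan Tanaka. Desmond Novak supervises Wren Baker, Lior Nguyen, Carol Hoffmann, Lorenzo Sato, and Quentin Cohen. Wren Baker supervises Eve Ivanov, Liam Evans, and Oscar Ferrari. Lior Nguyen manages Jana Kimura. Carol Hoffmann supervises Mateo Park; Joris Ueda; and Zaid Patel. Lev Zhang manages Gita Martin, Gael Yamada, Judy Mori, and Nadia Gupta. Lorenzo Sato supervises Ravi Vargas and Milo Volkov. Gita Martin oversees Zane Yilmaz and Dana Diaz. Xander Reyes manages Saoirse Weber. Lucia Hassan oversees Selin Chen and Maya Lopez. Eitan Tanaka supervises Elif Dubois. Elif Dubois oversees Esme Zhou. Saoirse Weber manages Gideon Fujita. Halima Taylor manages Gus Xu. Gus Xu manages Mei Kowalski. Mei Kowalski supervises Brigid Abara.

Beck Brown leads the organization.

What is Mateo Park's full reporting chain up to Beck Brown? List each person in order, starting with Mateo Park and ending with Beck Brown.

Mateo Park reports to Carol Hoffmann. Carol Hoffmann reports to Desmond Novak. Desmond Novak reports to Wendy Rossi. Wendy Rossi reports to Heidi Singh. Heidi Singh reports to Beck Brown. Beck Brown is at the top.

Mateo Park -> Carol Hoffmann -> Desmond Novak -> Wendy Rossi -> Heidi Singh -> Beck Brown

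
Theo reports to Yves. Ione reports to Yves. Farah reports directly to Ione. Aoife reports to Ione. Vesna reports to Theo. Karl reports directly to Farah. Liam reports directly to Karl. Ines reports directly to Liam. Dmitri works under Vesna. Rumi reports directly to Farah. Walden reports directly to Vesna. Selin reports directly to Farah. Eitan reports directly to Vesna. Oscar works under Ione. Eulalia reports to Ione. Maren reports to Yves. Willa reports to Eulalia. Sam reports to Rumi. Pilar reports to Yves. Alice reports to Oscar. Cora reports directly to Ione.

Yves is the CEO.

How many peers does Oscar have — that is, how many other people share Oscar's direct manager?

Oscar reports to Ione. Ione's other direct reports are Farah, Aoife, Eulalia, Cora — 4 peers.

4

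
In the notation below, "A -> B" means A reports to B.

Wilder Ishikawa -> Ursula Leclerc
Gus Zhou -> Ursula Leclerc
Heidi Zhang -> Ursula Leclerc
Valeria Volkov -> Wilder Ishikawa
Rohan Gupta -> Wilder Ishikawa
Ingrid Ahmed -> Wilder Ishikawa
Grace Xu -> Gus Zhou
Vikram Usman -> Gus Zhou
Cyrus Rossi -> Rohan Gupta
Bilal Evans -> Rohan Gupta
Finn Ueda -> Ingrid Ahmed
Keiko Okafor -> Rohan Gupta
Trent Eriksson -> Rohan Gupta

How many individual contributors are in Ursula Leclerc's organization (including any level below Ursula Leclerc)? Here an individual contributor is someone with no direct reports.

9

The people in Ursula Leclerc's organization with no one reporting to them are Heidi Zhang, Vikram Usman, Grace Xu, Finn Ueda, Trent Eriksson, Keiko Okafor, Bilal Evans, Cyrus Rossi, Valeria Volkov. That is 9.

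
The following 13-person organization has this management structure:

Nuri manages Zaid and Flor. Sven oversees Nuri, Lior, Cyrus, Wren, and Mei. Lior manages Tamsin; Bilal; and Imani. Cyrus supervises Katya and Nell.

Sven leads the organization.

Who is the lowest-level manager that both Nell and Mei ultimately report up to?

Nell's chain of managers is Cyrus, Sven. Mei's chain of managers is Sven. The first manager that appears in both chains is Sven.

Sven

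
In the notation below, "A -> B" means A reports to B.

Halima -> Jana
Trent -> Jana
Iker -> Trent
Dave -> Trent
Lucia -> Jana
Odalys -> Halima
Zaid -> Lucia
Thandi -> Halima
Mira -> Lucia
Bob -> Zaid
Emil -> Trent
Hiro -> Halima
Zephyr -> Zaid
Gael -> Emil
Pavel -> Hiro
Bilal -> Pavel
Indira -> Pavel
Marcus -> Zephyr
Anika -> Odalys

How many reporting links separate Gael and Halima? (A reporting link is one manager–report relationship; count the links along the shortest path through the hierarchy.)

Gael is 3 levels below Jana, and Halima is 1 level below Jana (their lowest common manager). The shortest path runs up from Gael to Jana and back down to Halima: 3 + 1 = 4 links.

4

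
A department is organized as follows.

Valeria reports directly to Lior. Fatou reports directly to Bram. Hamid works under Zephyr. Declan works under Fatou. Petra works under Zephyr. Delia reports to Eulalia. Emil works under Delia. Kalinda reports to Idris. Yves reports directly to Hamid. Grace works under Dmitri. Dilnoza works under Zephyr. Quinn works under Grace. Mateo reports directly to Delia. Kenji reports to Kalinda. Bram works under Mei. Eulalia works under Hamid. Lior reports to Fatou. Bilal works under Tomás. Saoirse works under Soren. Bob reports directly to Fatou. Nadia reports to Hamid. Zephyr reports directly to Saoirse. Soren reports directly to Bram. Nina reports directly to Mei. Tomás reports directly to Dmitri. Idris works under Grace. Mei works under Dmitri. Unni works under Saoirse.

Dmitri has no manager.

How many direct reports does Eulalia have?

Eulalia directly manages Delia. That is 1 direct report.

1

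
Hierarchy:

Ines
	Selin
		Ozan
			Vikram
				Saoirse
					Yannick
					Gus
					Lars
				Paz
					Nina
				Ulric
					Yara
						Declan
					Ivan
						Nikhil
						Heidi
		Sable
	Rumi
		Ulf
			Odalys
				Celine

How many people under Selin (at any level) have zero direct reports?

8

The people in Selin's organization with no one reporting to them are Sable, Heidi, Nikhil, Declan, Nina, Lars, Gus, Yannick. That is 8.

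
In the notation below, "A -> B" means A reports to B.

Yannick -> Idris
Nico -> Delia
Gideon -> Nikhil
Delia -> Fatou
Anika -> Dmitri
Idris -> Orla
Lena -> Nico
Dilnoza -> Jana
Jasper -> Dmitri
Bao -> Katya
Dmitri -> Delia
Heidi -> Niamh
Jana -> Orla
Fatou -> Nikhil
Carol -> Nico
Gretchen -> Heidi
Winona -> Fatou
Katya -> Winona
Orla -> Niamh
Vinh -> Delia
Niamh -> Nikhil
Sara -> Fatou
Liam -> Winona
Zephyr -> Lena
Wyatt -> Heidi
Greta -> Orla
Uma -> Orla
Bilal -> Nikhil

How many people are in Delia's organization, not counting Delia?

8

Delia directly manages Nico, Vinh, Dmitri. Under Nico: Carol, Lena, Zephyr (3). Vinh has no reports. Under Dmitri: Anika, Jasper (2). So Delia's organization is 3 direct reports plus everyone under them: 4 + 1 + 3 = 8.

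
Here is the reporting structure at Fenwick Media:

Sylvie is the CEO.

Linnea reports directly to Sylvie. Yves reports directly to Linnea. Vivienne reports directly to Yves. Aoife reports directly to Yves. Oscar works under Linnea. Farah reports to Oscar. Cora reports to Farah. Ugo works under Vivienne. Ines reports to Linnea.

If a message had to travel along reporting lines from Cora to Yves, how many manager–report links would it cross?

4

Cora is 3 levels below Linnea, and Yves is 1 level below Linnea (their lowest common manager). The shortest path runs up from Cora to Linnea and back down to Yves: 3 + 1 = 4 links.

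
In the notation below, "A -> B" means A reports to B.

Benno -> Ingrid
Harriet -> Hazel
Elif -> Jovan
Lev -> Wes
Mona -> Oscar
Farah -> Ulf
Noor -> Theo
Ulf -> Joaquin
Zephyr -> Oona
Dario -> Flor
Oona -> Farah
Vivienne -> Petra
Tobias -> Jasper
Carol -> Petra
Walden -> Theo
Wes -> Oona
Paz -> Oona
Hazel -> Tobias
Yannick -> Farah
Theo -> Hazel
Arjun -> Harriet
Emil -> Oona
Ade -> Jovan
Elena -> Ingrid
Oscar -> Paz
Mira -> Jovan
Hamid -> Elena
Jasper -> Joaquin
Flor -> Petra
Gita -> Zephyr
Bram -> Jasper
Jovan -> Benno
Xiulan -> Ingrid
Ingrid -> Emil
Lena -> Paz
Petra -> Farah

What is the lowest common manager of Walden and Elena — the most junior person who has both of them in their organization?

Joaquin

Walden's chain of managers is Theo, Hazel, Tobias, Jasper, Joaquin. Elena's chain of managers is Ingrid, Emil, Oona, Farah, Ulf, Joaquin. The first manager that appears in both chains is Joaquin.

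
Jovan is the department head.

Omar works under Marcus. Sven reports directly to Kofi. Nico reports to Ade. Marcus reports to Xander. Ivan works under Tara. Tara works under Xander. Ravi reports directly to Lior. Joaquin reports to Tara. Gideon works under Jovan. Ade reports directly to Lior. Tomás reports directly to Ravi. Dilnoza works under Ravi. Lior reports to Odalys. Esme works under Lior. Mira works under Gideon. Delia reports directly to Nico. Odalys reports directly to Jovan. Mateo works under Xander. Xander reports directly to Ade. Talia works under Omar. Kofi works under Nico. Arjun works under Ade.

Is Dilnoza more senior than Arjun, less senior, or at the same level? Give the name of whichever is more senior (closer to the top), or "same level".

Both Dilnoza and Arjun are 4 levels below Jovan.

same level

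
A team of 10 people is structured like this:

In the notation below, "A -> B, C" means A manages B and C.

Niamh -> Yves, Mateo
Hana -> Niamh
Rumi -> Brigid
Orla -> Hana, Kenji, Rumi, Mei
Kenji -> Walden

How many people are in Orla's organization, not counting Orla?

Orla directly manages Hana, Kenji, Rumi, Mei. Under Hana: Niamh, Mateo, Yves (3). Under Kenji: Walden (1). Under Rumi: Brigid (1). Mei has no reports. So Orla's organization is 4 direct reports plus everyone under them: 4 + 2 + 2 + 1 = 9.

9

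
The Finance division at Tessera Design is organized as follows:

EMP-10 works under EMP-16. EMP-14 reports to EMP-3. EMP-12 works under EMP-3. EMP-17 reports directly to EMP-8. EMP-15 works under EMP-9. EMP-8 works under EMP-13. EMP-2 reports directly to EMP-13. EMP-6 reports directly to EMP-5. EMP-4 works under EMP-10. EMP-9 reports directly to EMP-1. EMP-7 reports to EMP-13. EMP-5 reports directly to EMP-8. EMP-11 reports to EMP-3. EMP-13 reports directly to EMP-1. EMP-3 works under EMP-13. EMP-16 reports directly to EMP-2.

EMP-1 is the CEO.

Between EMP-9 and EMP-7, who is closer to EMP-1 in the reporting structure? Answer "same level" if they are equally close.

EMP-9

EMP-9 is 1 level below EMP-1; EMP-7 is 2. EMP-9 is higher.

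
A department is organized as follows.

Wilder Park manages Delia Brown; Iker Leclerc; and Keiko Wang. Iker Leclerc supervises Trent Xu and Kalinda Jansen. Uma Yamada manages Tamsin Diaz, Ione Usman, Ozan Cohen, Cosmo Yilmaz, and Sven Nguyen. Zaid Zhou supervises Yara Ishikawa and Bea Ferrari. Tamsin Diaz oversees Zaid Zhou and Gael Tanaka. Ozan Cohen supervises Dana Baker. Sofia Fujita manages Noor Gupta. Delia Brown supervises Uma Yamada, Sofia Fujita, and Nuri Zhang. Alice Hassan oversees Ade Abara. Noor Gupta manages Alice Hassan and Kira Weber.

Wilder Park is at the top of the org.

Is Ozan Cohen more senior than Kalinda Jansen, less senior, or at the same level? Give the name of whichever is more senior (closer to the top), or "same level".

Ozan Cohen is 3 levels below Wilder Park; Kalinda Jansen is 2. Kalinda Jansen is higher.

Kalinda Jansen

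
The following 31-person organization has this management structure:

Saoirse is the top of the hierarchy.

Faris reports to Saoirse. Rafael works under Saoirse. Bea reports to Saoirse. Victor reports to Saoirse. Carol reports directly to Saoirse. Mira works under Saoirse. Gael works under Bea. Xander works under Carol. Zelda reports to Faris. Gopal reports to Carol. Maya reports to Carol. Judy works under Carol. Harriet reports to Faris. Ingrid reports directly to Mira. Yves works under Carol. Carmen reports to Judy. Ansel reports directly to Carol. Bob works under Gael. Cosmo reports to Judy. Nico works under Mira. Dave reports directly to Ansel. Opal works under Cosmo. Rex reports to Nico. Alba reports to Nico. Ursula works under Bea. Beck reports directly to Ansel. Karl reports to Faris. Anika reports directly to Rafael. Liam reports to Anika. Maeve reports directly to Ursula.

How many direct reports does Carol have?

6

Carol directly manages Xander, Gopal, Maya, Judy, Yves, Ansel. That is 6 direct reports.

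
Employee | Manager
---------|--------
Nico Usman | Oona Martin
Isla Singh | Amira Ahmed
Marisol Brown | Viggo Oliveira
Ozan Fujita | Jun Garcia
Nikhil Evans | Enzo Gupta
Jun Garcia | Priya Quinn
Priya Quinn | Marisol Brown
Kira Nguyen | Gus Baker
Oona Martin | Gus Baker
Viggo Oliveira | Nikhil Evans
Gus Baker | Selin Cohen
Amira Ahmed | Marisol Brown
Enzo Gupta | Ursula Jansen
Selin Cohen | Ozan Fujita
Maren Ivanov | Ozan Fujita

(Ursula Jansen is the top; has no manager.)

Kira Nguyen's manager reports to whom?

Selin Cohen

Kira Nguyen reports to Gus Baker, and Gus Baker reports to Selin Cohen. So Kira Nguyen's skip-level manager is Selin Cohen.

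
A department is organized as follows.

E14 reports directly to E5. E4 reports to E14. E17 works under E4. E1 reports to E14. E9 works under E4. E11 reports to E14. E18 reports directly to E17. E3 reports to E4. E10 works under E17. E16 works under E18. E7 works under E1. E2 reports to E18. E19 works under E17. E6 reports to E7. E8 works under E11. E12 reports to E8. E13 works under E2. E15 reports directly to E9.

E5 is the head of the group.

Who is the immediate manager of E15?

E15 reports directly to E9.

E9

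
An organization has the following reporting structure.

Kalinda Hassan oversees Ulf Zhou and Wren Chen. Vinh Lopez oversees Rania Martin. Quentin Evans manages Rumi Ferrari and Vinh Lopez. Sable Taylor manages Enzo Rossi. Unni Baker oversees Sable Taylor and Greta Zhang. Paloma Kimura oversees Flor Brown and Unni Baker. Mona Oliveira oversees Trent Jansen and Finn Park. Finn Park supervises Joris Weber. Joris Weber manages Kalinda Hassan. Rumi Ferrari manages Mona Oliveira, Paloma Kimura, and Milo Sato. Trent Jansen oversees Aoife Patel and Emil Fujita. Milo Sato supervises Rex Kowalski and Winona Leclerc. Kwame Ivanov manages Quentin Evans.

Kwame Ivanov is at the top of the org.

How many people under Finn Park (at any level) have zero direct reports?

The people in Finn Park's organization with no one reporting to them are Wren Chen, Ulf Zhou. That is 2.

2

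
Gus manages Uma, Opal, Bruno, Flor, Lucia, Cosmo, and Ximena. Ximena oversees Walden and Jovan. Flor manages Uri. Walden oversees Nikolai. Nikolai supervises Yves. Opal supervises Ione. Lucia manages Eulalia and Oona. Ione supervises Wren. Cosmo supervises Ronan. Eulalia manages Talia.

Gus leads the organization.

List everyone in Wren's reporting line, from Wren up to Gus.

Wren reports to Ione. Ione reports to Opal. Opal reports to Gus. Gus is at the top.

Wren -> Ione -> Opal -> Gus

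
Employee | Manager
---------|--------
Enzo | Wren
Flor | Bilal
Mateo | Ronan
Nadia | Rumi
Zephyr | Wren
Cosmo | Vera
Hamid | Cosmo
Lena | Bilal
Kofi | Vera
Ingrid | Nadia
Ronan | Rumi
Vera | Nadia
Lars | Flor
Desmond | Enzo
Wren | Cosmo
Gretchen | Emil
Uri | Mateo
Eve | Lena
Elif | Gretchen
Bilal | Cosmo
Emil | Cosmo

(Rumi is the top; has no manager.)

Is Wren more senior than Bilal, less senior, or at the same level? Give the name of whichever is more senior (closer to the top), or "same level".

same level

Both Wren and Bilal are 4 levels below Rumi.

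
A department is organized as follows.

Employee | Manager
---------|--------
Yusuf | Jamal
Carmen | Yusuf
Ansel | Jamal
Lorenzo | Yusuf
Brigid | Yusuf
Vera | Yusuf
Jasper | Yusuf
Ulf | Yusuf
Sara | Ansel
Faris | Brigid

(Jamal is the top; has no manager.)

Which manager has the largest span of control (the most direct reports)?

Direct-report counts: Jamal has 2; Ansel has 1; Yusuf has 6; Brigid has 1. The largest is 6, held by Yusuf.

Yusuf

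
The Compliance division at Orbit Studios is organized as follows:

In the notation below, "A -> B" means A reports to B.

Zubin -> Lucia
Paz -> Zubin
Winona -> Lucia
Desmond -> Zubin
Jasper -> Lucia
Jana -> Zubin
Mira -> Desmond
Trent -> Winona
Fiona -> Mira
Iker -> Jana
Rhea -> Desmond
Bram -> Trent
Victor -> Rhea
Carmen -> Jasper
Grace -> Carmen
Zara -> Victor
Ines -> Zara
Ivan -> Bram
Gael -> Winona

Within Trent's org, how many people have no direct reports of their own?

The only person in Trent's organization with no one reporting to them is Ivan. That is 1.

1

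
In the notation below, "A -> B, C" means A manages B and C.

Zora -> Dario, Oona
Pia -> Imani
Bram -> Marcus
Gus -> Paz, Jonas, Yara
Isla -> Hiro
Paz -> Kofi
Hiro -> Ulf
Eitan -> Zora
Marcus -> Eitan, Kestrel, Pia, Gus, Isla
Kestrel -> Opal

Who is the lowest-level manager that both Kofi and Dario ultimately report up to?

Marcus

Kofi's chain of managers is Paz, Gus, Marcus, Bram. Dario's chain of managers is Zora, Eitan, Marcus, Bram. The first manager that appears in both chains is Marcus.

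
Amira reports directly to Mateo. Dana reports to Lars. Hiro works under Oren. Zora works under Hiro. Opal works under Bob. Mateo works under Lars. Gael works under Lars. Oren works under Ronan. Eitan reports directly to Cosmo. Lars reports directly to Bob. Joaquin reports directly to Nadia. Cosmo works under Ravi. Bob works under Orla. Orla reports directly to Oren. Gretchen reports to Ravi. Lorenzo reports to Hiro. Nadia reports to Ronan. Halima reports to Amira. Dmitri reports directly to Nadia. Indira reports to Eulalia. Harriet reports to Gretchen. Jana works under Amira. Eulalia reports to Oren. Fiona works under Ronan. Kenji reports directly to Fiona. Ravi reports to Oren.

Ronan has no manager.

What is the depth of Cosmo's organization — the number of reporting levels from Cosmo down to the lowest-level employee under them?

The longest chain under Cosmo runs Cosmo → Eitan, which is 1 level below Cosmo.

1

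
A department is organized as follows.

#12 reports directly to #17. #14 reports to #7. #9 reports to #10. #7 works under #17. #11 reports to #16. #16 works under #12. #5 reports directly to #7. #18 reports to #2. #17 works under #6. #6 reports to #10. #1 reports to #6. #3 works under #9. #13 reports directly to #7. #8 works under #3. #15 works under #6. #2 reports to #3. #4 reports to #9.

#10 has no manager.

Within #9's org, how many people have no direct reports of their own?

3

The people in #9's organization with no one reporting to them are #4, #8, #18. That is 3.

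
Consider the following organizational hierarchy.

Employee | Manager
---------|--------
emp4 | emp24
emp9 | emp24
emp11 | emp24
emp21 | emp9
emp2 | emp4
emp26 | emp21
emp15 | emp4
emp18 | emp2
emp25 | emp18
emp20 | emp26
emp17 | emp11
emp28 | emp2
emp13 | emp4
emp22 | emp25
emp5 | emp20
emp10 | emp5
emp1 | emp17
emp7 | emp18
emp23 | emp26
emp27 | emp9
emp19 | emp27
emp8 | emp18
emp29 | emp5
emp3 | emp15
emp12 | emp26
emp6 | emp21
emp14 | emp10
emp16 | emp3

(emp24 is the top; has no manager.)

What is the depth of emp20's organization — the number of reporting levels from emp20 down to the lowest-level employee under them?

3

The longest chain under emp20 runs emp20 → emp5 → emp10 → emp14, which is 3 levels below emp20.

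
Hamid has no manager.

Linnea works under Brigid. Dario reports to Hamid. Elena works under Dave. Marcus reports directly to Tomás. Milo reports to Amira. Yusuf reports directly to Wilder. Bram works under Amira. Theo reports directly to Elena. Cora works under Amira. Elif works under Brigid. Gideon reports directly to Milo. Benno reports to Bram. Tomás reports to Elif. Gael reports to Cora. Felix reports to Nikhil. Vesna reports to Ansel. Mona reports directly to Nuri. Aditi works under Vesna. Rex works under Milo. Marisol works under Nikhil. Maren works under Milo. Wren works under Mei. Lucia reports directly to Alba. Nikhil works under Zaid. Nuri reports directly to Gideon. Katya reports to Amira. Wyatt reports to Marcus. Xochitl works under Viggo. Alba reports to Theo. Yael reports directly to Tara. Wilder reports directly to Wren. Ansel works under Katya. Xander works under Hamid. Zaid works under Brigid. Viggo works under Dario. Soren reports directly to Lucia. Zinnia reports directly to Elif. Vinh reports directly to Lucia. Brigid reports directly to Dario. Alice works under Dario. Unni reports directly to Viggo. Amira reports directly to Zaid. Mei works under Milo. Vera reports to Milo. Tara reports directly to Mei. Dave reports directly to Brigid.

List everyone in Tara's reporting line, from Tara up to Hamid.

Tara reports to Mei. Mei reports to Milo. Milo reports to Amira. Amira reports to Zaid. Zaid reports to Brigid. Brigid reports to Dario. Dario reports to Hamid. Hamid is at the top.

Tara -> Mei -> Milo -> Amira -> Zaid -> Brigid -> Dario -> Hamid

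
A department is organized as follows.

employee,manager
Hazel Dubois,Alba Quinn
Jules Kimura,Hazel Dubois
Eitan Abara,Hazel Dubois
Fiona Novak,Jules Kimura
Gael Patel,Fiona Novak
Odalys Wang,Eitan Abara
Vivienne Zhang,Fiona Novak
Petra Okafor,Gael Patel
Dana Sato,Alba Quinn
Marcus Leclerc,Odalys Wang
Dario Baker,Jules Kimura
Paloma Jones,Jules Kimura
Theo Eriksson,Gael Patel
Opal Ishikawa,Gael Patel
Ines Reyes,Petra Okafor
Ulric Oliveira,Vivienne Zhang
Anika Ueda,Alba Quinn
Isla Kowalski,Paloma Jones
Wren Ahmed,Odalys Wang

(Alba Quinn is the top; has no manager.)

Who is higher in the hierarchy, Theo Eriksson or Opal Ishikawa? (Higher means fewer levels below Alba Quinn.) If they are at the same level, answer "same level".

Both Theo Eriksson and Opal Ishikawa are 5 levels below Alba Quinn.

same level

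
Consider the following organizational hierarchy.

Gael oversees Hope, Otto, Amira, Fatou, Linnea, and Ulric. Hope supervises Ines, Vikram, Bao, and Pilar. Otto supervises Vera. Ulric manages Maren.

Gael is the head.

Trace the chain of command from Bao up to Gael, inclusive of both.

Bao -> Hope -> Gael

Bao reports to Hope. Hope reports to Gael. Gael is at the top.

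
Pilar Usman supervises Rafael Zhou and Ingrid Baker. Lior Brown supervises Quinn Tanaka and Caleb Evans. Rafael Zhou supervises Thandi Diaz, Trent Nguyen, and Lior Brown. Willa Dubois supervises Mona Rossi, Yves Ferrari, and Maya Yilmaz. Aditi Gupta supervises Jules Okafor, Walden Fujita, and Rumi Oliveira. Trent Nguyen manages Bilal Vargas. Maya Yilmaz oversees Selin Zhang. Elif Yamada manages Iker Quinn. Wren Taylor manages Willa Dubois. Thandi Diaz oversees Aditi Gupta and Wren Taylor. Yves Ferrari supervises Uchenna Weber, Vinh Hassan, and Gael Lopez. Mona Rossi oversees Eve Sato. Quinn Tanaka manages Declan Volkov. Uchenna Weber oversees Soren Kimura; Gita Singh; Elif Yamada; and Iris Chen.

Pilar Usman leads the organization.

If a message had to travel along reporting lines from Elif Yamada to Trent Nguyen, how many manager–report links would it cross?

7

Elif Yamada is 6 levels below Rafael Zhou, and Trent Nguyen is 1 level below Rafael Zhou (their lowest common manager). The shortest path runs up from Elif Yamada to Rafael Zhou and back down to Trent Nguyen: 6 + 1 = 7 links.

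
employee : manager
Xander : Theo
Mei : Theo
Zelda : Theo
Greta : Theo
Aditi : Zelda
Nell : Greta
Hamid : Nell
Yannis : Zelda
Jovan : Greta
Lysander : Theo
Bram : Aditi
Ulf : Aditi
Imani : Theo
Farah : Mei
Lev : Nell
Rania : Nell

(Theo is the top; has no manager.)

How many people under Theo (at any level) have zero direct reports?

The people in Theo's organization with no one reporting to them are Imani, Lysander, Jovan, Rania, Lev, Hamid, Yannis, Ulf, Bram, Farah, Xander. That is 11.

11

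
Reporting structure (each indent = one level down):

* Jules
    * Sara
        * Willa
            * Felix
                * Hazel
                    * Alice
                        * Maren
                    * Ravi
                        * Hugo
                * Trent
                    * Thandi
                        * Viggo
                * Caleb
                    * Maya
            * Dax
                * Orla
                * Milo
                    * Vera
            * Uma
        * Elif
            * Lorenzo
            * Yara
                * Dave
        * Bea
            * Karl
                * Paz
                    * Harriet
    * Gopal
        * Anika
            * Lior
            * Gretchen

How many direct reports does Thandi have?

1

Thandi directly manages Viggo. That is 1 direct report.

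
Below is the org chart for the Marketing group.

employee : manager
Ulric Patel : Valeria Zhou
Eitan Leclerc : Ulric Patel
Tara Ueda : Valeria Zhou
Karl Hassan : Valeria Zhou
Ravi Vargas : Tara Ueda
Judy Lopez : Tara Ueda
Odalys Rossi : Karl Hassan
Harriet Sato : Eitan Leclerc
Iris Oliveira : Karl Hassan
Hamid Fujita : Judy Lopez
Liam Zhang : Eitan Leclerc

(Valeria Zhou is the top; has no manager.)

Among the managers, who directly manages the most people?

Direct-report counts: Valeria Zhou has 3; Karl Hassan has 2; Tara Ueda has 2; Judy Lopez has 1; Ulric Patel has 1; Eitan Leclerc has 2. The largest is 3, held by Valeria Zhou.

Valeria Zhou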